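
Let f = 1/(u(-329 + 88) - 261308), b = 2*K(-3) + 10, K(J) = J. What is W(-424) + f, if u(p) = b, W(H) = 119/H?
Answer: -1943475/6924556 ≈ -0.28066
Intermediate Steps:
b = 4 (b = 2*(-3) + 10 = -6 + 10 = 4)
u(p) = 4
f = -1/261304 (f = 1/(4 - 261308) = 1/(-261304) = -1/261304 ≈ -3.8270e-6)
W(-424) + f = 119/(-424) - 1/261304 = 119*(-1/424) - 1/261304 = -119/424 - 1/261304 = -1943475/6924556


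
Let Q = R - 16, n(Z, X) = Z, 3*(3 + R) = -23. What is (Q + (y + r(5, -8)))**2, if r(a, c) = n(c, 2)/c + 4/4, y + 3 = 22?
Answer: 289/9 ≈ 32.111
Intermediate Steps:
y = 19 (y = -3 + 22 = 19)
R = -32/3 (R = -3 + (1/3)*(-23) = -3 - 23/3 = -32/3 ≈ -10.667)
r(a, c) = 2 (r(a, c) = c/c + 4/4 = 1 + 4*(1/4) = 1 + 1 = 2)
Q = -80/3 (Q = -32/3 - 16 = -80/3 ≈ -26.667)
(Q + (y + r(5, -8)))**2 = (-80/3 + (19 + 2))**2 = (-80/3 + 21)**2 = (-17/3)**2 = 289/9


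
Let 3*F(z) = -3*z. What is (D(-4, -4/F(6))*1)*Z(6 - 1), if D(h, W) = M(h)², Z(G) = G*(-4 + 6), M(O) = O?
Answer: 160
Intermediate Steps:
F(z) = -z (F(z) = (-3*z)/3 = -z)
Z(G) = 2*G (Z(G) = G*2 = 2*G)
D(h, W) = h²
(D(-4, -4/F(6))*1)*Z(6 - 1) = ((-4)²*1)*(2*(6 - 1)) = (16*1)*(2*5) = 16*10 = 160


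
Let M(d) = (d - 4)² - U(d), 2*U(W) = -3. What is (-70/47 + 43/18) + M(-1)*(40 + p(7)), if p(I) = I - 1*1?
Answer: 1032035/846 ≈ 1219.9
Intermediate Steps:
U(W) = -3/2 (U(W) = (½)*(-3) = -3/2)
p(I) = -1 + I (p(I) = I - 1 = -1 + I)
M(d) = 3/2 + (-4 + d)² (M(d) = (d - 4)² - 1*(-3/2) = (-4 + d)² + 3/2 = 3/2 + (-4 + d)²)
(-70/47 + 43/18) + M(-1)*(40 + p(7)) = (-70/47 + 43/18) + (3/2 + (-4 - 1)²)*(40 + (-1 + 7)) = (-70*1/47 + 43*(1/18)) + (3/2 + (-5)²)*(40 + 6) = (-70/47 + 43/18) + (3/2 + 25)*46 = 761/846 + (53/2)*46 = 761/846 + 1219 = 1032035/846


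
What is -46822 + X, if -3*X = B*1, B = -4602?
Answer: -45288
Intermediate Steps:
X = 1534 (X = -(-1534) = -1/3*(-4602) = 1534)
-46822 + X = -46822 + 1534 = -45288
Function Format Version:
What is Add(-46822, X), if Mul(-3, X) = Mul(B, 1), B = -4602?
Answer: -45288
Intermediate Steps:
X = 1534 (X = Mul(Rational(-1, 3), Mul(-4602, 1)) = Mul(Rational(-1, 3), -4602) = 1534)
Add(-46822, X) = Add(-46822, 1534) = -45288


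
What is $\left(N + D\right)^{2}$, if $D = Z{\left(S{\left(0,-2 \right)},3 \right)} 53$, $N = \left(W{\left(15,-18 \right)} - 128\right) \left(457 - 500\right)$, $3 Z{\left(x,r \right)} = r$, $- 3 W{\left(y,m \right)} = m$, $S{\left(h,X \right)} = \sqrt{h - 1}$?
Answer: $28079401$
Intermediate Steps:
$S{\left(h,X \right)} = \sqrt{-1 + h}$
$W{\left(y,m \right)} = - \frac{m}{3}$
$Z{\left(x,r \right)} = \frac{r}{3}$
$N = 5246$ ($N = \left(\left(- \frac{1}{3}\right) \left(-18\right) - 128\right) \left(457 - 500\right) = \left(6 - 128\right) \left(-43\right) = \left(-122\right) \left(-43\right) = 5246$)
$D = 53$ ($D = \frac{1}{3} \cdot 3 \cdot 53 = 1 \cdot 53 = 53$)
$\left(N + D\right)^{2} = \left(5246 + 53\right)^{2} = 5299^{2} = 28079401$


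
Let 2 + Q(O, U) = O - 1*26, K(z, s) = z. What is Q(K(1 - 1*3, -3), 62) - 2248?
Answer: -2278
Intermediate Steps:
Q(O, U) = -28 + O (Q(O, U) = -2 + (O - 1*26) = -2 + (O - 26) = -2 + (-26 + O) = -28 + O)
Q(K(1 - 1*3, -3), 62) - 2248 = (-28 + (1 - 1*3)) - 2248 = (-28 + (1 - 3)) - 2248 = (-28 - 2) - 2248 = -30 - 2248 = -2278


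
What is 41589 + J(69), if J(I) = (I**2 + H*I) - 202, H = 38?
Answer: 48770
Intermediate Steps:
J(I) = -202 + I**2 + 38*I (J(I) = (I**2 + 38*I) - 202 = -202 + I**2 + 38*I)
41589 + J(69) = 41589 + (-202 + 69**2 + 38*69) = 41589 + (-202 + 4761 + 2622) = 41589 + 7181 = 48770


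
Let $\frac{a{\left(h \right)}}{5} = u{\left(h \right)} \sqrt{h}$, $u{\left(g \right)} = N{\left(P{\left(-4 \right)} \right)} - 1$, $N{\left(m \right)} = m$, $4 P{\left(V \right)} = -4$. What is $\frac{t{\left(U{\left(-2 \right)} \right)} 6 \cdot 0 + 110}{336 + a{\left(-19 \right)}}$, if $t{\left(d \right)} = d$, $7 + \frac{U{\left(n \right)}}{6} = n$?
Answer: $\frac{840}{2609} + \frac{25 i \sqrt{19}}{2609} \approx 0.32196 + 0.041768 i$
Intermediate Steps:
$P{\left(V \right)} = -1$ ($P{\left(V \right)} = \frac{1}{4} \left(-4\right) = -1$)
$U{\left(n \right)} = -42 + 6 n$
$u{\left(g \right)} = -2$ ($u{\left(g \right)} = -1 - 1 = -2$)
$a{\left(h \right)} = - 10 \sqrt{h}$ ($a{\left(h \right)} = 5 \left(- 2 \sqrt{h}\right) = - 10 \sqrt{h}$)
$\frac{t{\left(U{\left(-2 \right)} \right)} 6 \cdot 0 + 110}{336 + a{\left(-19 \right)}} = \frac{\left(-42 + 6 \left(-2\right)\right) 6 \cdot 0 + 110}{336 - 10 \sqrt{-19}} = \frac{\left(-42 - 12\right) 6 \cdot 0 + 110}{336 - 10 i \sqrt{19}} = \frac{\left(-54\right) 6 \cdot 0 + 110}{336 - 10 i \sqrt{19}} = \frac{\left(-324\right) 0 + 110}{336 - 10 i \sqrt{19}} = \frac{0 + 110}{336 - 10 i \sqrt{19}} = \frac{110}{336 - 10 i \sqrt{19}}$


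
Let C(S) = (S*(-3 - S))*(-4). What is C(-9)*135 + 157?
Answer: 29317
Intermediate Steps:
C(S) = -4*S*(-3 - S)
C(-9)*135 + 157 = (4*(-9)*(3 - 9))*135 + 157 = (4*(-9)*(-6))*135 + 157 = 216*135 + 157 = 29160 + 157 = 29317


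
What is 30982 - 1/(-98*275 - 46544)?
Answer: 2276991109/73494 ≈ 30982.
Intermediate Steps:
30982 - 1/(-98*275 - 46544) = 30982 - 1/(-26950 - 46544) = 30982 - 1/(-73494) = 30982 - 1*(-1/73494) = 30982 + 1/73494 = 2276991109/73494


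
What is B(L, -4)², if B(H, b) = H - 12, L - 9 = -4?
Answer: 49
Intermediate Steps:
L = 5 (L = 9 - 4 = 5)
B(H, b) = -12 + H
B(L, -4)² = (-12 + 5)² = (-7)² = 49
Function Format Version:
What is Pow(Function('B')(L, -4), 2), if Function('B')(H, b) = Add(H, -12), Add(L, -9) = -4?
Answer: 49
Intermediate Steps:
L = 5 (L = Add(9, -4) = 5)
Function('B')(H, b) = Add(-12, H)
Pow(Function('B')(L, -4), 2) = Pow(Add(-12, 5), 2) = Pow(-7, 2) = 49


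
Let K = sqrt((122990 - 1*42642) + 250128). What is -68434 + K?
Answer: -68434 + 2*sqrt(82619) ≈ -67859.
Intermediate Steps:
K = 2*sqrt(82619) (K = sqrt((122990 - 42642) + 250128) = sqrt(80348 + 250128) = sqrt(330476) = 2*sqrt(82619) ≈ 574.87)
-68434 + K = -68434 + 2*sqrt(82619)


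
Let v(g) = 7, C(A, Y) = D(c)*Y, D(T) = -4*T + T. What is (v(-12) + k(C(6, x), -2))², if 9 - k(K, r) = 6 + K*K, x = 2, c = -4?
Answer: 320356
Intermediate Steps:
D(T) = -3*T
C(A, Y) = 12*Y (C(A, Y) = (-3*(-4))*Y = 12*Y)
k(K, r) = 3 - K² (k(K, r) = 9 - (6 + K*K) = 9 - (6 + K²) = 9 + (-6 - K²) = 3 - K²)
(v(-12) + k(C(6, x), -2))² = (7 + (3 - (12*2)²))² = (7 + (3 - 1*24²))² = (7 + (3 - 1*576))² = (7 + (3 - 576))² = (7 - 573)² = (-566)² = 320356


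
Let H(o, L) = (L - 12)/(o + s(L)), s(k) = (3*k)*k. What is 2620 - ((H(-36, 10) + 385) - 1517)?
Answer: 495265/132 ≈ 3752.0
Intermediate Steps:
s(k) = 3*k²
H(o, L) = (-12 + L)/(o + 3*L²) (H(o, L) = (L - 12)/(o + 3*L²) = (-12 + L)/(o + 3*L²))
2620 - ((H(-36, 10) + 385) - 1517) = 2620 - (((-12 + 10)/(-36 + 3*10²) + 385) - 1517) = 2620 - ((-2/(-36 + 3*100) + 385) - 1517) = 2620 - ((-2/(-36 + 300) + 385) - 1517) = 2620 - ((-2/264 + 385) - 1517) = 2620 - (((1/264)*(-2) + 385) - 1517) = 2620 - ((-1/132 + 385) - 1517) = 2620 - (50819/132 - 1517) = 2620 - 1*(-149425/132) = 2620 + 149425/132 = 495265/132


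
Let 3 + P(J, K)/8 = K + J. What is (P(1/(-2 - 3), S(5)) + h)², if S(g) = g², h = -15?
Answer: 635209/25 ≈ 25408.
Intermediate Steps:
P(J, K) = -24 + 8*J + 8*K (P(J, K) = -24 + 8*(K + J) = -24 + 8*(J + K) = -24 + (8*J + 8*K) = -24 + 8*J + 8*K)
(P(1/(-2 - 3), S(5)) + h)² = ((-24 + 8/(-2 - 3) + 8*5²) - 15)² = ((-24 + 8/(-5) + 8*25) - 15)² = ((-24 + 8*(-⅕) + 200) - 15)² = ((-24 - 8/5 + 200) - 15)² = (872/5 - 15)² = (797/5)² = 635209/25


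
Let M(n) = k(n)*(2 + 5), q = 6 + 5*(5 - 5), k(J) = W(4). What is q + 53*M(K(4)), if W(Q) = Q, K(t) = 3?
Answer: 1490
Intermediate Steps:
k(J) = 4
q = 6 (q = 6 + 5*0 = 6 + 0 = 6)
M(n) = 28 (M(n) = 4*(2 + 5) = 4*7 = 28)
q + 53*M(K(4)) = 6 + 53*28 = 6 + 1484 = 1490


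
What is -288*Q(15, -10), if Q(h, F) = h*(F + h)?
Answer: -21600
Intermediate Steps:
-288*Q(15, -10) = -4320*(-10 + 15) = -4320*5 = -288*75 = -21600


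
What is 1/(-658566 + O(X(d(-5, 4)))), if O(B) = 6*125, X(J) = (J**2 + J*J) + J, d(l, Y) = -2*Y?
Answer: -1/657816 ≈ -1.5202e-6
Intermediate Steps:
X(J) = J + 2*J**2 (X(J) = (J**2 + J**2) + J = 2*J**2 + J = J + 2*J**2)
O(B) = 750
1/(-658566 + O(X(d(-5, 4)))) = 1/(-658566 + 750) = 1/(-657816) = -1/657816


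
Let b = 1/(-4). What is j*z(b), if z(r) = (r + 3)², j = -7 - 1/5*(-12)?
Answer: -2783/80 ≈ -34.787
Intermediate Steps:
j = -23/5 (j = -7 - 1*⅕*(-12) = -7 - ⅕*(-12) = -7 + 12/5 = -23/5 ≈ -4.6000)
b = -¼ ≈ -0.25000
z(r) = (3 + r)²
j*z(b) = -23*(3 - ¼)²/5 = -23*(11/4)²/5 = -23/5*121/16 = -2783/80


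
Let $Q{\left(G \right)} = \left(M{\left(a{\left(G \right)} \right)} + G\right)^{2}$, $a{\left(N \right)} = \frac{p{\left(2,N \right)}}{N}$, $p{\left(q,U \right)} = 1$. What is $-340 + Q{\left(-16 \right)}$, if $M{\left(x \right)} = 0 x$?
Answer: $-84$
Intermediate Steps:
$a{\left(N \right)} = \frac{1}{N}$ ($a{\left(N \right)} = 1 \frac{1}{N} = \frac{1}{N}$)
$M{\left(x \right)} = 0$
$Q{\left(G \right)} = G^{2}$ ($Q{\left(G \right)} = \left(0 + G\right)^{2} = G^{2}$)
$-340 + Q{\left(-16 \right)} = -340 + \left(-16\right)^{2} = -340 + 256 = -84$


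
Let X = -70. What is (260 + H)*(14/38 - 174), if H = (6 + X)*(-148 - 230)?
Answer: -80667148/19 ≈ -4.2456e+6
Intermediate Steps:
H = 24192 (H = (6 - 70)*(-148 - 230) = -64*(-378) = 24192)
(260 + H)*(14/38 - 174) = (260 + 24192)*(14/38 - 174) = 24452*(14*(1/38) - 174) = 24452*(7/19 - 174) = 24452*(-3299/19) = -80667148/19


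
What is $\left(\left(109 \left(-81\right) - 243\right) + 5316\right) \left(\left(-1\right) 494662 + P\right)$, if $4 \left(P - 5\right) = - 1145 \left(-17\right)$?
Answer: $1839654057$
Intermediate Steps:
$P = \frac{19485}{4}$ ($P = 5 + \frac{\left(-1\right) 1145 \left(-17\right)}{4} = 5 + \frac{\left(-1\right) \left(-19465\right)}{4} = 5 + \frac{1}{4} \cdot 19465 = 5 + \frac{19465}{4} = \frac{19485}{4} \approx 4871.3$)
$\left(\left(109 \left(-81\right) - 243\right) + 5316\right) \left(\left(-1\right) 494662 + P\right) = \left(\left(109 \left(-81\right) - 243\right) + 5316\right) \left(\left(-1\right) 494662 + \frac{19485}{4}\right) = \left(\left(-8829 - 243\right) + 5316\right) \left(-494662 + \frac{19485}{4}\right) = \left(-9072 + 5316\right) \left(- \frac{1959163}{4}\right) = \left(-3756\right) \left(- \frac{1959163}{4}\right) = 1839654057$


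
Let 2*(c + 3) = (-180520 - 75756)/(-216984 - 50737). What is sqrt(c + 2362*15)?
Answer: sqrt(2539248015618605)/267721 ≈ 188.22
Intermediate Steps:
c = -675025/267721 (c = -3 + ((-180520 - 75756)/(-216984 - 50737))/2 = -3 + (-256276/(-267721))/2 = -3 + (-256276*(-1/267721))/2 = -3 + (1/2)*(256276/267721) = -3 + 128138/267721 = -675025/267721 ≈ -2.5214)
sqrt(c + 2362*15) = sqrt(-675025/267721 + 2362*15) = sqrt(-675025/267721 + 35430) = sqrt(9484680005/267721) = sqrt(2539248015618605)/267721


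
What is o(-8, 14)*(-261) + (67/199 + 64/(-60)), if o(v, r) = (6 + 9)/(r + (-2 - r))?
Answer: 11681917/5970 ≈ 1956.8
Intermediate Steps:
o(v, r) = -15/2 (o(v, r) = 15/(-2) = 15*(-½) = -15/2)
o(-8, 14)*(-261) + (67/199 + 64/(-60)) = -15/2*(-261) + (67/199 + 64/(-60)) = 3915/2 + (67*(1/199) + 64*(-1/60)) = 3915/2 + (67/199 - 16/15) = 3915/2 - 2179/2985 = 11681917/5970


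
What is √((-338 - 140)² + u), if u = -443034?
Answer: 5*I*√8582 ≈ 463.2*I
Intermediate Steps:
√((-338 - 140)² + u) = √((-338 - 140)² - 443034) = √((-478)² - 443034) = √(228484 - 443034) = √(-214550) = 5*I*√8582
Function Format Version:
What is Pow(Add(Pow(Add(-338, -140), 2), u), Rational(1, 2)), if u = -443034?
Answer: Mul(5, I, Pow(8582, Rational(1, 2))) ≈ Mul(463.20, I)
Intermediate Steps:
Pow(Add(Pow(Add(-338, -140), 2), u), Rational(1, 2)) = Pow(Add(Pow(Add(-338, -140), 2), -443034), Rational(1, 2)) = Pow(Add(Pow(-478, 2), -443034), Rational(1, 2)) = Pow(Add(228484, -443034), Rational(1, 2)) = Pow(-214550, Rational(1, 2)) = Mul(5, I, Pow(8582, Rational(1, 2)))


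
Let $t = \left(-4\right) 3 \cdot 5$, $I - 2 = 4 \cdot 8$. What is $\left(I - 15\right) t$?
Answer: $-1140$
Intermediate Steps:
$I = 34$ ($I = 2 + 4 \cdot 8 = 2 + 32 = 34$)
$t = -60$ ($t = \left(-12\right) 5 = -60$)
$\left(I - 15\right) t = \left(34 - 15\right) \left(-60\right) = 19 \left(-60\right) = -1140$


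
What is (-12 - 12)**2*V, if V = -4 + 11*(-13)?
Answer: -84672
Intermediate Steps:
V = -147 (V = -4 - 143 = -147)
(-12 - 12)**2*V = (-12 - 12)**2*(-147) = (-24)**2*(-147) = 576*(-147) = -84672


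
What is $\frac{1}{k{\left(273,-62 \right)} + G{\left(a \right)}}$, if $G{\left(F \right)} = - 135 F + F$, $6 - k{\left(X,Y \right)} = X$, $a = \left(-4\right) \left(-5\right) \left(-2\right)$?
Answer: $\frac{1}{5093} \approx 0.00019635$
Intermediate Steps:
$a = -40$ ($a = 20 \left(-2\right) = -40$)
$k{\left(X,Y \right)} = 6 - X$
$G{\left(F \right)} = - 134 F$
$\frac{1}{k{\left(273,-62 \right)} + G{\left(a \right)}} = \frac{1}{\left(6 - 273\right) - -5360} = \frac{1}{\left(6 - 273\right) + 5360} = \frac{1}{-267 + 5360} = \frac{1}{5093}$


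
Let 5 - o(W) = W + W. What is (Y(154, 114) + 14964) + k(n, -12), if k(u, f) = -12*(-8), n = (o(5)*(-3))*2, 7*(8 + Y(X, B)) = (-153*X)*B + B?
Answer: -2580590/7 ≈ -3.6866e+5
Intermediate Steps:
o(W) = 5 - 2*W (o(W) = 5 - (W + W) = 5 - 2*W)
Y(X, B) = -8 + B/7 - 153*B*X/7 (Y(X, B) = -8 + ((-153*X)*B + B)/7 = -8 + (-153*B*X + B)/7 = -8 + (B - 153*B*X)/7 = -8 + (B/7 - 153*B*X/7) = -8 + B/7 - 153*B*X/7)
n = 30 (n = ((5 - 2*5)*(-3))*2 = ((5 - 10)*(-3))*2 = -5*(-3)*2 = 15*2 = 30)
k(u, f) = 96
(Y(154, 114) + 14964) + k(n, -12) = ((-8 + (⅐)*114 - 153/7*114*154) + 14964) + 96 = ((-8 + 114/7 - 383724) + 14964) + 96 = (-2686010/7 + 14964) + 96 = -2581262/7 + 96 = -2580590/7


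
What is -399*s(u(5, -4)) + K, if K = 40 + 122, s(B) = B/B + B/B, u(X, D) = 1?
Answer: -636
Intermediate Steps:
s(B) = 2 (s(B) = 1 + 1 = 2)
K = 162
-399*s(u(5, -4)) + K = -399*2 + 162 = -798 + 162 = -636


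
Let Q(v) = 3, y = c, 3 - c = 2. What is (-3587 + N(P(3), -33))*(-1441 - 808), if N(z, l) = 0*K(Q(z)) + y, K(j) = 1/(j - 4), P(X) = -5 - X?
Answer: 8064914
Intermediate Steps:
c = 1 (c = 3 - 1*2 = 3 - 2 = 1)
y = 1
K(j) = 1/(-4 + j)
N(z, l) = 1 (N(z, l) = 0/(-4 + 3) + 1 = 0/(-1) + 1 = 0*(-1) + 1 = 0 + 1 = 1)
(-3587 + N(P(3), -33))*(-1441 - 808) = (-3587 + 1)*(-1441 - 808) = -3586*(-2249) = 8064914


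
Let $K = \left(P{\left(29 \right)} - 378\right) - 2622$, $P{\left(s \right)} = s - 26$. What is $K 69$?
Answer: $-206793$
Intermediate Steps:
$P{\left(s \right)} = -26 + s$
$K = -2997$ ($K = \left(\left(-26 + 29\right) - 378\right) - 2622 = \left(3 - 378\right) - 2622 = -375 - 2622 = -2997$)
$K 69 = \left(-2997\right) 69 = -206793$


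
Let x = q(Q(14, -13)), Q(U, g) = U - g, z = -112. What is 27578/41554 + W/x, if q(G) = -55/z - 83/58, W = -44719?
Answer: 3017845499241/63432181 ≈ 47576.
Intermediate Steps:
q(G) = -3053/3248 (q(G) = -55/(-112) - 83/58 = -55*(-1/112) - 83*1/58 = 55/112 - 83/58 = -3053/3248)
x = -3053/3248 ≈ -0.93996
27578/41554 + W/x = 27578/41554 - 44719/(-3053/3248) = 27578*(1/41554) - 44719*(-3248/3053) = 13789/20777 + 145247312/3053 = 3017845499241/63432181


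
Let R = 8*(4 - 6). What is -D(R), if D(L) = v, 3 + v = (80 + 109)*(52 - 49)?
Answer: -564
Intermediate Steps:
R = -16 (R = 8*(-2) = -16)
v = 564 (v = -3 + (80 + 109)*(52 - 49) = -3 + 189*3 = -3 + 567 = 564)
D(L) = 564
-D(R) = -1*564 = -564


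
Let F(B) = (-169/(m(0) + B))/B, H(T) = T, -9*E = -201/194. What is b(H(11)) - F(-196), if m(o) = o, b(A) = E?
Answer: 1336115/11179056 ≈ 0.11952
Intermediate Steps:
E = 67/582 (E = -(-67)/(3*194) = -⅑*(-201/194) = 67/582 ≈ 0.11512)
b(A) = 67/582
F(B) = -169/B² (F(B) = (-169/(0 + B))/B = (-169/B)/B = -169/B²)
b(H(11)) - F(-196) = 67/582 - (-169)/(-196)² = 67/582 - (-169)/38416 = 67/582 - 1*(-169/38416) = 67/582 + 169/38416 = 1336115/11179056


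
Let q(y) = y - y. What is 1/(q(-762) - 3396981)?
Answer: -1/3396981 ≈ -2.9438e-7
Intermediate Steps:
q(y) = 0
1/(q(-762) - 3396981) = 1/(0 - 3396981) = 1/(-3396981) = -1/3396981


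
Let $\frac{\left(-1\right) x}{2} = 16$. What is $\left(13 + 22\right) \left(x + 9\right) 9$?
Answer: $-7245$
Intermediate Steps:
$x = -32$ ($x = \left(-2\right) 16 = -32$)
$\left(13 + 22\right) \left(x + 9\right) 9 = \left(13 + 22\right) \left(-32 + 9\right) 9 = 35 \left(\left(-23\right) 9\right) = 35 \left(-207\right) = -7245$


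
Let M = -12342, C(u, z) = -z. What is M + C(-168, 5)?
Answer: -12347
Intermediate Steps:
M + C(-168, 5) = -12342 - 1*5 = -12342 - 5 = -12347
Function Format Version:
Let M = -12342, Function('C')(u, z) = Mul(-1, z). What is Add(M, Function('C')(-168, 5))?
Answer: -12347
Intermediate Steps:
Add(M, Function('C')(-168, 5)) = Add(-12342, Mul(-1, 5)) = Add(-12342, -5) = -12347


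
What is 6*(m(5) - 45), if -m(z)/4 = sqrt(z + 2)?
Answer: -270 - 24*sqrt(7) ≈ -333.50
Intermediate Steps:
m(z) = -4*sqrt(2 + z) (m(z) = -4*sqrt(z + 2) = -4*sqrt(2 + z))
6*(m(5) - 45) = 6*(-4*sqrt(2 + 5) - 45) = 6*(-4*sqrt(7) - 45) = 6*(-45 - 4*sqrt(7)) = -270 - 24*sqrt(7)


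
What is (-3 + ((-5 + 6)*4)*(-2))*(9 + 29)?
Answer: -418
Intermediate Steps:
(-3 + ((-5 + 6)*4)*(-2))*(9 + 29) = (-3 + (1*4)*(-2))*38 = (-3 + 4*(-2))*38 = (-3 - 8)*38 = -11*38 = -418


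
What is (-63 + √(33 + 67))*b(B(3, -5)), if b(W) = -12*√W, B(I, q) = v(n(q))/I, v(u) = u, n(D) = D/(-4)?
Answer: 106*√15 ≈ 410.54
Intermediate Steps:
n(D) = -D/4 (n(D) = D*(-¼) = -D/4)
B(I, q) = -q/(4*I) (B(I, q) = (-q/4)/I = -q/(4*I))
(-63 + √(33 + 67))*b(B(3, -5)) = (-63 + √(33 + 67))*(-12*√15/6) = (-63 + √100)*(-12*√15/6) = (-63 + 10)*(-2*√15) = -(-636)*√15/6 = -(-106)*√15 = 106*√15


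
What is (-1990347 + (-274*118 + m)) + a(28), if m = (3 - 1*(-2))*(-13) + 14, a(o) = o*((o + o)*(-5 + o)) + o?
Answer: -1986638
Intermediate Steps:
a(o) = o + 2*o²*(-5 + o) (a(o) = o*((2*o)*(-5 + o)) + o = o*(2*o*(-5 + o)) + o = 2*o²*(-5 + o) + o = o + 2*o²*(-5 + o))
m = -51 (m = (3 + 2)*(-13) + 14 = 5*(-13) + 14 = -65 + 14 = -51)
(-1990347 + (-274*118 + m)) + a(28) = (-1990347 + (-274*118 - 51)) + 28*(1 - 10*28 + 2*28²) = (-1990347 + (-32332 - 51)) + 28*(1 - 280 + 2*784) = (-1990347 - 32383) + 28*(1 - 280 + 1568) = -2022730 + 28*1289 = -2022730 + 36092 = -1986638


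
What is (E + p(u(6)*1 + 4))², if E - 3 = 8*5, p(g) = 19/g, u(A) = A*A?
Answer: 3024121/1600 ≈ 1890.1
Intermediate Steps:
u(A) = A²
E = 43 (E = 3 + 8*5 = 3 + 40 = 43)
(E + p(u(6)*1 + 4))² = (43 + 19/(6²*1 + 4))² = (43 + 19/(36*1 + 4))² = (43 + 19/(36 + 4))² = (43 + 19/40)² = (1739/40)² = 3024121/1600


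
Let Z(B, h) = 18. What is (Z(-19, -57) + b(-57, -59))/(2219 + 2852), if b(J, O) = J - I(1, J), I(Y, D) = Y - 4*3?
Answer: -28/5071 ≈ -0.0055216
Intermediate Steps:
I(Y, D) = -12 + Y (I(Y, D) = Y - 12 = -12 + Y)
b(J, O) = 11 + J (b(J, O) = J - (-12 + 1) = J - 1*(-11) = J + 11 = 11 + J)
(Z(-19, -57) + b(-57, -59))/(2219 + 2852) = (18 + (11 - 57))/(2219 + 2852) = (18 - 46)/5071 = -28*1/5071 = -28/5071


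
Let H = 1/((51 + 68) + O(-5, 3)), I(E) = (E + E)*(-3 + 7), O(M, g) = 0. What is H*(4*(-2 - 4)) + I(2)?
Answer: 1880/119 ≈ 15.798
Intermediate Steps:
I(E) = 8*E (I(E) = (2*E)*4 = 8*E)
H = 1/119 (H = 1/((51 + 68) + 0) = 1/(119 + 0) = 1/119 ≈ 0.0084034)
H*(4*(-2 - 4)) + I(2) = (4*(-2 - 4))/119 + 8*2 = (4*(-6))/119 + 16 = (1/119)*(-24) + 16 = -24/119 + 16 = 1880/119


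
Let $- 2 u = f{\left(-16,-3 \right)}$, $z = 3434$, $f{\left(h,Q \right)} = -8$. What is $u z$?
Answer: $13736$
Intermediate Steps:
$u = 4$ ($u = \left(- \frac{1}{2}\right) \left(-8\right) = 4$)
$u z = 4 \cdot 3434 = 13736$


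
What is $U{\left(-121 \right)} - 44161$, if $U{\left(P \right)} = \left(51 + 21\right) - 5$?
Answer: $-44094$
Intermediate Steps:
$U{\left(P \right)} = 67$ ($U{\left(P \right)} = 72 - 5 = 67$)
$U{\left(-121 \right)} - 44161 = 67 - 44161 = -44094$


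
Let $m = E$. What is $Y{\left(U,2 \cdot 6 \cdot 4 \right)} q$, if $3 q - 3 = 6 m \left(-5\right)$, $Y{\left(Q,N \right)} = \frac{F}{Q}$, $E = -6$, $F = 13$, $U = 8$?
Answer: $\frac{793}{8} \approx 99.125$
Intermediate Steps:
$m = -6$
$Y{\left(Q,N \right)} = \frac{13}{Q}$
$q = 61$ ($q = 1 + \frac{6 \left(-6\right) \left(-5\right)}{3} = 1 + \frac{\left(-36\right) \left(-5\right)}{3} = 1 + \frac{1}{3} \cdot 180 = 1 + 60 = 61$)
$Y{\left(U,2 \cdot 6 \cdot 4 \right)} q = \frac{13}{8} \cdot 61 = \frac{793}{8}$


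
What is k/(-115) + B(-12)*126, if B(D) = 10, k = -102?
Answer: 145002/115 ≈ 1260.9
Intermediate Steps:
k/(-115) + B(-12)*126 = -102/(-115) + 10*126 = -102*(-1/115) + 1260 = 102/115 + 1260 = 145002/115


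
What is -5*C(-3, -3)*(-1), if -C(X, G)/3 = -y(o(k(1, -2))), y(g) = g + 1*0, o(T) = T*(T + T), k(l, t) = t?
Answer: 120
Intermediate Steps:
o(T) = 2*T**2 (o(T) = T*(2*T) = 2*T**2)
y(g) = g (y(g) = g + 0 = g)
C(X, G) = 24 (C(X, G) = -(-3)*2*(-2)**2 = -(-3)*2*4 = -(-3)*8 = -3*(-8) = 24)
-5*C(-3, -3)*(-1) = -5*24*(-1) = -120*(-1) = 120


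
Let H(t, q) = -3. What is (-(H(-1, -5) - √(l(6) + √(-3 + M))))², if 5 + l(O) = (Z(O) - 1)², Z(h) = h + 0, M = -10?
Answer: (3 + √(20 + I*√13))² ≈ 55.941 + 6.0145*I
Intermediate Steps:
Z(h) = h
l(O) = -5 + (-1 + O)² (l(O) = -5 + (O - 1)² = -5 + (-1 + O)²)
(-(H(-1, -5) - √(l(6) + √(-3 + M))))² = (-(-3 - √((-5 + (-1 + 6)²) + √(-3 - 10))))² = (-(-3 - √((-5 + 5²) + √(-13))))² = (-(-3 - √((-5 + 25) + I*√13)))² = (-(-3 - √(20 + I*√13)))² = (3 + √(20 + I*√13))²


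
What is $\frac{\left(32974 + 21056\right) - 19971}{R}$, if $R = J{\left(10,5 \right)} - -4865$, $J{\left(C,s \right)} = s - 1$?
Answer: $\frac{11353}{1623} \approx 6.9951$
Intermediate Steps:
$J{\left(C,s \right)} = -1 + s$
$R = 4869$ ($R = \left(-1 + 5\right) - -4865 = 4 + 4865 = 4869$)
$\frac{\left(32974 + 21056\right) - 19971}{R} = \frac{\left(32974 + 21056\right) - 19971}{4869} = \left(54030 - 19971\right) \frac{1}{4869} = 34059 \cdot \frac{1}{4869} = \frac{11353}{1623}$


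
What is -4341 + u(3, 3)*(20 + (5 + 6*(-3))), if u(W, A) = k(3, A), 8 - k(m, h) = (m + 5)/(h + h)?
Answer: -12883/3 ≈ -4294.3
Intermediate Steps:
k(m, h) = 8 - (5 + m)/(2*h) (k(m, h) = 8 - (m + 5)/(h + h) = 8 - (5 + m)/(2*h))
u(W, A) = (-8 + 16*A)/(2*A) (u(W, A) = (-5 - 1*3 + 16*A)/(2*A) = (-5 - 3 + 16*A)/(2*A) = (-8 + 16*A)/(2*A))
-4341 + u(3, 3)*(20 + (5 + 6*(-3))) = -4341 + (8 - 4/3)*(20 + (5 + 6*(-3))) = -4341 + (8 - 4*⅓)*(20 + (5 - 18)) = -4341 + (8 - 4/3)*(20 - 13) = -4341 + (20/3)*7 = -4341 + 140/3 = -12883/3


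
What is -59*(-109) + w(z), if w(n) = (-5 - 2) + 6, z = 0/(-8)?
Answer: 6430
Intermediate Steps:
z = 0 (z = 0*(-⅛) = 0)
w(n) = -1 (w(n) = -7 + 6 = -1)
-59*(-109) + w(z) = -59*(-109) - 1 = 6431 - 1 = 6430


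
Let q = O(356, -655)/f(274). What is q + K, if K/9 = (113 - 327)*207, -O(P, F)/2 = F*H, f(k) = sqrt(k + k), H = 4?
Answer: -398682 + 2620*sqrt(137)/137 ≈ -3.9846e+5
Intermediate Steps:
f(k) = sqrt(2)*sqrt(k) (f(k) = sqrt(2*k) = sqrt(2)*sqrt(k))
O(P, F) = -8*F (O(P, F) = -2*F*4 = -8*F)
K = -398682 (K = 9*((113 - 327)*207) = 9*(-214*207) = 9*(-44298) = -398682)
q = 2620*sqrt(137)/137 (q = (-8*(-655))/((sqrt(2)*sqrt(274))) = 5240/((2*sqrt(137))) = 5240*(sqrt(137)/274) = 2620*sqrt(137)/137 ≈ 223.84)
q + K = 2620*sqrt(137)/137 - 398682 = -398682 + 2620*sqrt(137)/137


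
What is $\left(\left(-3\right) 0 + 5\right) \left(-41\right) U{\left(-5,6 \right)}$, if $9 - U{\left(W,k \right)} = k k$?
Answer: $5535$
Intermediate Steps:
$U{\left(W,k \right)} = 9 - k^{2}$ ($U{\left(W,k \right)} = 9 - k k = 9 - k^{2}$)
$\left(\left(-3\right) 0 + 5\right) \left(-41\right) U{\left(-5,6 \right)} = \left(\left(-3\right) 0 + 5\right) \left(-41\right) \left(9 - 6^{2}\right) = \left(0 + 5\right) \left(-41\right) \left(9 - 36\right) = 5 \left(-41\right) \left(9 - 36\right) = \left(-205\right) \left(-27\right) = 5535$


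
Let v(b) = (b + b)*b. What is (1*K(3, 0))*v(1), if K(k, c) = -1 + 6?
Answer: 10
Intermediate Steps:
v(b) = 2*b² (v(b) = (2*b)*b = 2*b²)
K(k, c) = 5
(1*K(3, 0))*v(1) = (1*5)*(2*1²) = 5*(2*1) = 5*2 = 10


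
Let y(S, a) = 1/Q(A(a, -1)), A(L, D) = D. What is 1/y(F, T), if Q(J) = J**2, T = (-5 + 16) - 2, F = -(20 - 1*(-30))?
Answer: 1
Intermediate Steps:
F = -50 (F = -(20 + 30) = -1*50 = -50)
T = 9 (T = 11 - 2 = 9)
y(S, a) = 1 (y(S, a) = 1/((-1)**2) = 1/1 = 1)
1/y(F, T) = 1/1 = 1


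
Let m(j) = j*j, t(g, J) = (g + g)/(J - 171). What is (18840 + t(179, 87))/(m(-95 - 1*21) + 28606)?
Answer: 791101/1766604 ≈ 0.44781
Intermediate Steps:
t(g, J) = 2*g/(-171 + J) (t(g, J) = (2*g)/(-171 + J) = 2*g/(-171 + J))
m(j) = j**2
(18840 + t(179, 87))/(m(-95 - 1*21) + 28606) = (18840 + 2*179/(-171 + 87))/((-95 - 1*21)**2 + 28606) = (18840 + 2*179/(-84))/((-95 - 21)**2 + 28606) = (18840 + 2*179*(-1/84))/((-116)**2 + 28606) = (18840 - 179/42)/(13456 + 28606) = (791101/42)/42062 = (791101/42)*(1/42062) = 791101/1766604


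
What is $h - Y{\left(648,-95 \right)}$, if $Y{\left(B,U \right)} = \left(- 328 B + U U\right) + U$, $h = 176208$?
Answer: $379822$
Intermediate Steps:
$Y{\left(B,U \right)} = U + U^{2} - 328 B$ ($Y{\left(B,U \right)} = \left(- 328 B + U^{2}\right) + U = \left(U^{2} - 328 B\right) + U = U + U^{2} - 328 B$)
$h - Y{\left(648,-95 \right)} = 176208 - \left(-95 + \left(-95\right)^{2} - 212544\right) = 176208 - \left(-95 + 9025 - 212544\right) = 176208 - -203614 = 176208 + 203614 = 379822$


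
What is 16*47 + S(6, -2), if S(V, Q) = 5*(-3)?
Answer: 737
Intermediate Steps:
S(V, Q) = -15
16*47 + S(6, -2) = 16*47 - 15 = 752 - 15 = 737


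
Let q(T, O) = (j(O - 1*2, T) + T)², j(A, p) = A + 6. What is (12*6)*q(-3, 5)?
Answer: 2592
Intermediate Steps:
j(A, p) = 6 + A
q(T, O) = (4 + O + T)² (q(T, O) = ((6 + (O - 1*2)) + T)² = ((6 + (O - 2)) + T)² = ((6 + (-2 + O)) + T)² = ((4 + O) + T)² = (4 + O + T)²)
(12*6)*q(-3, 5) = (12*6)*(4 + 5 - 3)² = 72*6² = 72*36 = 2592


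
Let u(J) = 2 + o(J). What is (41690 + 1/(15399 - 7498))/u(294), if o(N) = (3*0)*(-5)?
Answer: 329392691/15802 ≈ 20845.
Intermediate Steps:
o(N) = 0 (o(N) = 0*(-5) = 0)
u(J) = 2 (u(J) = 2 + 0 = 2)
(41690 + 1/(15399 - 7498))/u(294) = (41690 + 1/(15399 - 7498))/2 = (41690 + 1/7901)*(½) = (329392691/7901)*(½) = 329392691/15802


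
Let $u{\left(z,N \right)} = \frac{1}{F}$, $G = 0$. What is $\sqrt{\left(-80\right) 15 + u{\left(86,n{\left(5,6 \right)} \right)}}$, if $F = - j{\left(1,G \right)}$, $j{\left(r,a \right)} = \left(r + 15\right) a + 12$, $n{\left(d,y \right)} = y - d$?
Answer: $\frac{i \sqrt{43203}}{6} \approx 34.642 i$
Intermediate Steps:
$j{\left(r,a \right)} = 12 + a \left(15 + r\right)$ ($j{\left(r,a \right)} = \left(15 + r\right) a + 12 = a \left(15 + r\right) + 12 = 12 + a \left(15 + r\right)$)
$F = -12$ ($F = - (12 + 15 \cdot 0 + 0 \cdot 1) = - (12 + 0 + 0) = \left(-1\right) 12 = -12$)
$u{\left(z,N \right)} = - \frac{1}{12}$ ($u{\left(z,N \right)} = \frac{1}{-12} = - \frac{1}{12}$)
$\sqrt{\left(-80\right) 15 + u{\left(86,n{\left(5,6 \right)} \right)}} = \sqrt{\left(-80\right) 15 - \frac{1}{12}} = \sqrt{-1200 - \frac{1}{12}} = \sqrt{- \frac{14401}{12}} = \frac{i \sqrt{43203}}{6}$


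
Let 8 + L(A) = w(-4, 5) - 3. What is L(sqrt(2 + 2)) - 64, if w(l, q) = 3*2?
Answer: -69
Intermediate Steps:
w(l, q) = 6
L(A) = -5 (L(A) = -8 + (6 - 3) = -8 + 3 = -5)
L(sqrt(2 + 2)) - 64 = -5 - 64 = -69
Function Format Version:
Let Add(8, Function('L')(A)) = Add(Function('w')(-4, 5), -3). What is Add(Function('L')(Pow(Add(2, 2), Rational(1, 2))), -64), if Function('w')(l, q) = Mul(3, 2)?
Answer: -69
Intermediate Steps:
Function('w')(l, q) = 6
Function('L')(A) = -5 (Function('L')(A) = Add(-8, Add(6, -3)) = Add(-8, 3) = -5)
Add(Function('L')(Pow(Add(2, 2), Rational(1, 2))), -64) = Add(-5, -64) = -69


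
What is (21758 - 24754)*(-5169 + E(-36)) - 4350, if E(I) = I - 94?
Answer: 15871454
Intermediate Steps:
E(I) = -94 + I
(21758 - 24754)*(-5169 + E(-36)) - 4350 = (21758 - 24754)*(-5169 + (-94 - 36)) - 4350 = -2996*(-5169 - 130) - 4350 = -2996*(-5299) - 4350 = 15875804 - 4350 = 15871454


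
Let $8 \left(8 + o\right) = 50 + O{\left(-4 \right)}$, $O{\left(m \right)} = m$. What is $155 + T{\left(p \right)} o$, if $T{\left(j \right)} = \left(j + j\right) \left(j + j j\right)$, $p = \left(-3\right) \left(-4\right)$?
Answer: $-8269$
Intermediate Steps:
$p = 12$
$T{\left(j \right)} = 2 j \left(j + j^{2}\right)$
$o = - \frac{9}{4}$ ($o = -8 + \frac{50 - 4}{8} = -8 + \frac{1}{8} \cdot 46 = -8 + \frac{23}{4} = - \frac{9}{4} \approx -2.25$)
$155 + T{\left(p \right)} o = 155 + 2 \cdot 12^{2} \left(1 + 12\right) \left(- \frac{9}{4}\right) = 155 + 2 \cdot 144 \cdot 13 \left(- \frac{9}{4}\right) = 155 + 3744 \left(- \frac{9}{4}\right) = 155 - 8424 = -8269$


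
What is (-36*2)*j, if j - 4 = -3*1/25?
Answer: -6984/25 ≈ -279.36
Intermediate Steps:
j = 97/25 (j = 4 - 3*1/25 = 4 - 3/25 = 97/25 ≈ 3.8800)
(-36*2)*j = -36*2*(97/25) = -72*97/25 = -6984/25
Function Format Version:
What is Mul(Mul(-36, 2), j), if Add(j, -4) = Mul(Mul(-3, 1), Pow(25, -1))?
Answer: Rational(-6984, 25) ≈ -279.36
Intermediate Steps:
j = Rational(97, 25) (j = Add(4, Mul(Mul(-3, 1), Pow(25, -1))) = Add(4, Mul(-3, Rational(1, 25))) = Add(4, Rational(-3, 25)) = Rational(97, 25) ≈ 3.8800)
Mul(Mul(-36, 2), j) = Mul(Mul(-36, 2), Rational(97, 25)) = Mul(-72, Rational(97, 25)) = Rational(-6984, 25)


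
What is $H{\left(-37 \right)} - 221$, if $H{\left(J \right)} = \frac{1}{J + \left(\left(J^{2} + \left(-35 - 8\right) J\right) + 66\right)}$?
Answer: $- \frac{660568}{2989} \approx -221.0$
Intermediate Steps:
$H{\left(J \right)} = \frac{1}{66 + J^{2} - 42 J}$ ($H{\left(J \right)} = \frac{1}{J + \left(\left(J^{2} + \left(-35 - 8\right) J\right) + 66\right)} = \frac{1}{J + \left(\left(J^{2} - 43 J\right) + 66\right)} = \frac{1}{J + \left(66 + J^{2} - 43 J\right)} = \frac{1}{66 + J^{2} - 42 J}$)
$H{\left(-37 \right)} - 221 = \frac{1}{66 + \left(-37\right)^{2} - -1554} - 221 = \frac{1}{66 + 1369 + 1554} - 221 = \frac{1}{2989} - 221 = - \frac{660568}{2989}$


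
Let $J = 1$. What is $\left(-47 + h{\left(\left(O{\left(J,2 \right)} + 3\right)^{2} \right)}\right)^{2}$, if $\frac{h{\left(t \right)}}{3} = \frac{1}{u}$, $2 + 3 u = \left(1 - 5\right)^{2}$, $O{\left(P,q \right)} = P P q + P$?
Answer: $\frac{421201}{196} \approx 2149.0$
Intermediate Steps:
$O{\left(P,q \right)} = P + q P^{2}$ ($O{\left(P,q \right)} = P^{2} q + P = q P^{2} + P = P + q P^{2}$)
$u = \frac{14}{3}$ ($u = - \frac{2}{3} + \frac{\left(1 - 5\right)^{2}}{3} = - \frac{2}{3} + \frac{\left(-4\right)^{2}}{3} = - \frac{2}{3} + \frac{1}{3} \cdot 16 = - \frac{2}{3} + \frac{16}{3} = \frac{14}{3} \approx 4.6667$)
$h{\left(t \right)} = \frac{9}{14}$ ($h{\left(t \right)} = \frac{3}{\frac{14}{3}} = 3 \cdot \frac{3}{14} = \frac{9}{14}$)
$\left(-47 + h{\left(\left(O{\left(J,2 \right)} + 3\right)^{2} \right)}\right)^{2} = \left(-47 + \frac{9}{14}\right)^{2} = \left(- \frac{649}{14}\right)^{2} = \frac{421201}{196}$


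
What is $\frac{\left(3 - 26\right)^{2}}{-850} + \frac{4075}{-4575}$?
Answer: $- \frac{235357}{155550} \approx -1.5131$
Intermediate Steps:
$\frac{\left(3 - 26\right)^{2}}{-850} + \frac{4075}{-4575} = \left(-23\right)^{2} \left(- \frac{1}{850}\right) + 4075 \left(- \frac{1}{4575}\right) = 529 \left(- \frac{1}{850}\right) - \frac{163}{183} = - \frac{529}{850} - \frac{163}{183} = - \frac{235357}{155550}$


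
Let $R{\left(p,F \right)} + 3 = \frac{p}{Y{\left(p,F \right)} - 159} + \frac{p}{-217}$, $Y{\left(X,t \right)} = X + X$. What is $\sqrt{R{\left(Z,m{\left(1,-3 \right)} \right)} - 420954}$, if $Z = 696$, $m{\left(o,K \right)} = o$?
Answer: $\frac{i \sqrt{3348448114593477}}{89187} \approx 648.81 i$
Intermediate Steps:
$Y{\left(X,t \right)} = 2 X$
$R{\left(p,F \right)} = -3 - \frac{p}{217} + \frac{p}{-159 + 2 p}$ ($R{\left(p,F \right)} = -3 + \left(\frac{p}{2 p - 159} + \frac{p}{-217}\right) = -3 + \left(\frac{p}{-159 + 2 p} + p \left(- \frac{1}{217}\right)\right) = -3 - \left(\frac{p}{217} - \frac{p}{-159 + 2 p}\right) = -3 - \frac{p}{217} + \frac{p}{-159 + 2 p}$)
$\sqrt{R{\left(Z,m{\left(1,-3 \right)} \right)} - 420954} = \sqrt{\frac{103509 - 644496 - 2 \cdot 696^{2}}{217 \left(-159 + 2 \cdot 696\right)} - 420954} = \sqrt{\frac{103509 - 644496 - 968832}{217 \left(-159 + 1392\right)} - 420954} = \sqrt{\frac{103509 - 644496 - 968832}{217 \cdot 1233} - 420954} = \sqrt{\frac{1}{217} \cdot \frac{1}{1233} \left(-1509819\right) - 420954} = \sqrt{- \frac{503273}{89187} - 420954} = \sqrt{- \frac{37544127671}{89187}} = \frac{i \sqrt{3348448114593477}}{89187}$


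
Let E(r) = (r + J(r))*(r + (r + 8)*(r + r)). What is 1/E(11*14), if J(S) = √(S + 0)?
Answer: 1/7657650 - √154/1179278100 ≈ 1.2007e-7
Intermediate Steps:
J(S) = √S
E(r) = (r + √r)*(r + 2*r*(8 + r)) (E(r) = (r + √r)*(r + (r + 8)*(r + r)) = (r + √r)*(r + (8 + r)*(2*r)) = (r + √r)*(r + 2*r*(8 + r)))
1/E(11*14) = 1/((11*14)*(2*(11*14)² + 2*(11*14)^(3/2) + 17*(11*14) + 17*√(11*14))) = 1/(154*(2*154² + 2*154^(3/2) + 17*154 + 17*√154)) = 1/(154*(2*23716 + 2*(154*√154) + 2618 + 17*√154)) = 1/(154*(47432 + 308*√154 + 2618 + 17*√154)) = 1/(154*(50050 + 325*√154)) = 1/(7707700 + 50050*√154)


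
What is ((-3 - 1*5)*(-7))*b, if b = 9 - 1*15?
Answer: -336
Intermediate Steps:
b = -6 (b = 9 - 15 = -6)
((-3 - 1*5)*(-7))*b = ((-3 - 1*5)*(-7))*(-6) = ((-3 - 5)*(-7))*(-6) = -8*(-7)*(-6) = 56*(-6) = -336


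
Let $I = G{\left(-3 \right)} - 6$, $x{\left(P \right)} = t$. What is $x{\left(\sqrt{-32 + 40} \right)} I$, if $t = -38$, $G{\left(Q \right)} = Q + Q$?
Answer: $456$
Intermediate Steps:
$G{\left(Q \right)} = 2 Q$
$x{\left(P \right)} = -38$
$I = -12$ ($I = 2 \left(-3\right) - 6 = -6 - 6 = -12$)
$x{\left(\sqrt{-32 + 40} \right)} I = \left(-38\right) \left(-12\right) = 456$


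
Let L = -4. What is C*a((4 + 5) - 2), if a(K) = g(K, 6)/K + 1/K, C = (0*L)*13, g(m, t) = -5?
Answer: 0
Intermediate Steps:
C = 0 (C = (0*(-4))*13 = 0*13 = 0)
a(K) = -4/K (a(K) = -5/K + 1/K = -4/K)
C*a((4 + 5) - 2) = 0*(-4/((4 + 5) - 2)) = 0*(-4/(9 - 2)) = 0*(-4/7) = 0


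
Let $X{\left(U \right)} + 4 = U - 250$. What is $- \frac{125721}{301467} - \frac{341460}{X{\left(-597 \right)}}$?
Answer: $\frac{34277311083}{85516139} \approx 400.83$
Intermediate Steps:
$X{\left(U \right)} = -254 + U$ ($X{\left(U \right)} = -4 + \left(U - 250\right) = -4 + \left(-250 + U\right) = -254 + U$)
$- \frac{125721}{301467} - \frac{341460}{X{\left(-597 \right)}} = - \frac{125721}{301467} - \frac{341460}{-254 - 597} = \left(-125721\right) \frac{1}{301467} - \frac{341460}{-851} = - \frac{41907}{100489} - - \frac{341460}{851} = - \frac{41907}{100489} + \frac{341460}{851} = \frac{34277311083}{85516139}$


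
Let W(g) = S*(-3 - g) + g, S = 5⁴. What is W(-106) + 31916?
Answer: 96185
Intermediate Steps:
S = 625
W(g) = -1875 - 624*g (W(g) = 625*(-3 - g) + g = (-1875 - 625*g) + g = -1875 - 624*g)
W(-106) + 31916 = (-1875 - 624*(-106)) + 31916 = (-1875 + 66144) + 31916 = 64269 + 31916 = 96185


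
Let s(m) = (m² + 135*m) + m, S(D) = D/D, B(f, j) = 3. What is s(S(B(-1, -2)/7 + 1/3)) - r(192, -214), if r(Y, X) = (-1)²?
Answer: 136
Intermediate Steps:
S(D) = 1
s(m) = m² + 136*m
r(Y, X) = 1
s(S(B(-1, -2)/7 + 1/3)) - r(192, -214) = 1*(136 + 1) - 1*1 = 1*137 - 1 = 137 - 1 = 136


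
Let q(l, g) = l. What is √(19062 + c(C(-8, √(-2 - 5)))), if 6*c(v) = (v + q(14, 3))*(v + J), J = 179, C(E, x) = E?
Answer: 3*√2137 ≈ 138.68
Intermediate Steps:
c(v) = (14 + v)*(179 + v)/6 (c(v) = ((v + 14)*(v + 179))/6 = ((14 + v)*(179 + v))/6 = (14 + v)*(179 + v)/6)
√(19062 + c(C(-8, √(-2 - 5)))) = √(19062 + (1253/3 + (⅙)*(-8)² + (193/6)*(-8))) = √(19062 + (1253/3 + (⅙)*64 - 772/3)) = √(19062 + (1253/3 + 32/3 - 772/3)) = √(19062 + 171) = √19233 = 3*√2137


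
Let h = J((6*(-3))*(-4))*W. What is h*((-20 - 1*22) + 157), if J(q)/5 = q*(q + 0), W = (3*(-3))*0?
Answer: 0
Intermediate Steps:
W = 0 (W = -9*0 = 0)
J(q) = 5*q**2 (J(q) = 5*(q*(q + 0)) = 5*(q*q) = 5*q**2)
h = 0 (h = (5*((6*(-3))*(-4))**2)*0 = (5*(-18*(-4))**2)*0 = (5*72**2)*0 = (5*5184)*0 = 25920*0 = 0)
h*((-20 - 1*22) + 157) = 0*((-20 - 1*22) + 157) = 0*((-20 - 22) + 157) = 0*(-42 + 157) = 0*115 = 0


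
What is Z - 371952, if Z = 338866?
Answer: -33086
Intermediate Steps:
Z - 371952 = 338866 - 371952 = -33086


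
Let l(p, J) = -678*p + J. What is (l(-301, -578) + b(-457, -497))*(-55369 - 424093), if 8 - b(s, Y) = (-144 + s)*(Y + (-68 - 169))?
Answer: 113932637212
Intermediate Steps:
l(p, J) = J - 678*p
b(s, Y) = 8 - (-237 + Y)*(-144 + s) (b(s, Y) = 8 - (-144 + s)*(Y + (-68 - 169)) = 8 - (-144 + s)*(Y - 237) = 8 - (-144 + s)*(-237 + Y) = 8 - (-237 + Y)*(-144 + s))
(l(-301, -578) + b(-457, -497))*(-55369 - 424093) = ((-578 - 678*(-301)) + (-34120 + 144*(-497) + 237*(-457) - 1*(-497)*(-457)))*(-55369 - 424093) = ((-578 + 204078) + (-34120 - 71568 - 108309 - 227129))*(-479462) = (203500 - 441126)*(-479462) = -237626*(-479462) = 113932637212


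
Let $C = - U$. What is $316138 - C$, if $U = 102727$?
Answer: $418865$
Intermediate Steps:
$C = -102727$ ($C = \left(-1\right) 102727 = -102727$)
$316138 - C = 316138 - -102727 = 316138 + 102727 = 418865$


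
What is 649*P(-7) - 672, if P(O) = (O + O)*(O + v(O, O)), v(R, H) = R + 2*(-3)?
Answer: 181048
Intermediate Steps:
v(R, H) = -6 + R (v(R, H) = R - 6 = -6 + R)
P(O) = 2*O*(-6 + 2*O) (P(O) = (O + O)*(O + (-6 + O)) = (2*O)*(-6 + 2*O) = 2*O*(-6 + 2*O))
649*P(-7) - 672 = 649*(4*(-7)*(-3 - 7)) - 672 = 649*(4*(-7)*(-10)) - 672 = 649*280 - 672 = 181720 - 672 = 181048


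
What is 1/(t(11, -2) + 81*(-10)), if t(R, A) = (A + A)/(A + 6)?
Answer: -1/811 ≈ -0.0012330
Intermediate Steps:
t(R, A) = 2*A/(6 + A) (t(R, A) = (2*A)/(6 + A) = 2*A/(6 + A))
1/(t(11, -2) + 81*(-10)) = 1/(2*(-2)/(6 - 2) + 81*(-10)) = 1/(2*(-2)/4 - 810) = 1/(2*(-2)*(¼) - 810) = 1/(-1 - 810) = 1/(-811) = -1/811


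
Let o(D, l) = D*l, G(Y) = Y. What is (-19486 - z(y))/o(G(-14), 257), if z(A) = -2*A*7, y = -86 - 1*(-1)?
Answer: 10338/1799 ≈ 5.7465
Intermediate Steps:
y = -85 (y = -86 + 1 = -85)
z(A) = -14*A
(-19486 - z(y))/o(G(-14), 257) = (-19486 - (-14)*(-85))/((-14*257)) = (-19486 - 1*1190)/(-3598) = (-19486 - 1190)*(-1/3598) = -20676*(-1/3598) = 10338/1799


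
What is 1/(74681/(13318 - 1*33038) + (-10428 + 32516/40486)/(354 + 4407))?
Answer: -111797230680/668234008099 ≈ -0.16730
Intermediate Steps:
1/(74681/(13318 - 1*33038) + (-10428 + 32516/40486)/(354 + 4407)) = 1/(74681/(13318 - 33038) + (-10428 + 32516*(1/40486))/4761) = 1/(74681/(-19720) + (-10428 + 16258/20243)*(1/4761)) = 1/(74681*(-1/19720) - 211077746/20243*1/4761) = 1/(-4393/1160 - 211077746/96376923) = 1/(-668234008099/111797230680) = -111797230680/668234008099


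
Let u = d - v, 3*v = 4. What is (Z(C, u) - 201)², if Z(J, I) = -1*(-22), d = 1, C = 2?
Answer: 32041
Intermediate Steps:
v = 4/3 (v = (⅓)*4 = 4/3 ≈ 1.3333)
u = -⅓ (u = 1 - 1*4/3 = 1 - 4/3 = -⅓ ≈ -0.33333)
Z(J, I) = 22
(Z(C, u) - 201)² = (22 - 201)² = (-179)² = 32041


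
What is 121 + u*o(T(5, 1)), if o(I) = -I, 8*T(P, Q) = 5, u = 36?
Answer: 197/2 ≈ 98.500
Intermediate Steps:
T(P, Q) = 5/8 (T(P, Q) = (⅛)*5 = 5/8)
121 + u*o(T(5, 1)) = 121 + 36*(-1*5/8) = 121 + 36*(-5/8) = 121 - 45/2 = 197/2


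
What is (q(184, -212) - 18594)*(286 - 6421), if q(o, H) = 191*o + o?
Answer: -102663090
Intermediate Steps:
q(o, H) = 192*o
(q(184, -212) - 18594)*(286 - 6421) = (192*184 - 18594)*(286 - 6421) = (35328 - 18594)*(-6135) = 16734*(-6135) = -102663090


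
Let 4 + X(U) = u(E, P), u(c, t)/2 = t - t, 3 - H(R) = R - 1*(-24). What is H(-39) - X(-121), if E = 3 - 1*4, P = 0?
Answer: 22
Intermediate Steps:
E = -1 (E = 3 - 4 = -1)
H(R) = -21 - R (H(R) = 3 - (R - 1*(-24)) = 3 - (R + 24) = 3 - (24 + R) = 3 + (-24 - R) = -21 - R)
u(c, t) = 0 (u(c, t) = 2*(t - t) = 2*0 = 0)
X(U) = -4 (X(U) = -4 + 0 = -4)
H(-39) - X(-121) = (-21 - 1*(-39)) - 1*(-4) = (-21 + 39) + 4 = 18 + 4 = 22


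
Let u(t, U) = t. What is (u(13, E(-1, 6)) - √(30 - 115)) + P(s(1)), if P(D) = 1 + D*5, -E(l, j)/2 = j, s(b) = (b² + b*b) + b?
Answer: 29 - I*√85 ≈ 29.0 - 9.2195*I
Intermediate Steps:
s(b) = b + 2*b² (s(b) = (b² + b²) + b = 2*b² + b = b + 2*b²)
E(l, j) = -2*j
P(D) = 1 + 5*D
(u(13, E(-1, 6)) - √(30 - 115)) + P(s(1)) = (13 - √(30 - 115)) + (1 + 5*(1*(1 + 2*1))) = (13 - √(-85)) + (1 + 5*(1*(1 + 2))) = (13 - I*√85) + (1 + 5*(1*3)) = (13 - I*√85) + (1 + 5*3) = (13 - I*√85) + (1 + 15) = (13 - I*√85) + 16 = 29 - I*√85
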